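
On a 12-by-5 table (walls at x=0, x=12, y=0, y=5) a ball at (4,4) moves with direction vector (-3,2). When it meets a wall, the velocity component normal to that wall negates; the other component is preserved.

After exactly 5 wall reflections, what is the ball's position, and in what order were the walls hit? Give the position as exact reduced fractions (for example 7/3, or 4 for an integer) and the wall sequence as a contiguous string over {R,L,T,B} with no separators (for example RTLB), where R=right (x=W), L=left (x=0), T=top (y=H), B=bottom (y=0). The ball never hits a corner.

Final position: (23/2,5)
Wall sequence: TLBRT

1. t=1/2 → T at (5/2,5); v=(-3,-2)
2. t=5/6 → L at (0,10/3); v=(3,-2)
3. t=5/3 → B at (5,0); v=(3,2)
4. t=7/3 → R at (12,14/3); v=(-3,2)
5. t=1/6 → T at (23/2,5); v=(-3,-2)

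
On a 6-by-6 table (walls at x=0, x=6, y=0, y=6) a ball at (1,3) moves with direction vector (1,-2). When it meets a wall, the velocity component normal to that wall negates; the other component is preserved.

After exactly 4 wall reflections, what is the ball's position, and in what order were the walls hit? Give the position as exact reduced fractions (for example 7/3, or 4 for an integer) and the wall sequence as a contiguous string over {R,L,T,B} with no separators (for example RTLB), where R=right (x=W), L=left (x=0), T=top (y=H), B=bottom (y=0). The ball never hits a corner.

Final position: (7/2,0)
Wall sequence: BTRB

1. t=3/2 → B at (5/2,0); v=(1,2)
2. t=3 → T at (11/2,6); v=(1,-2)
3. t=1/2 → R at (6,5); v=(-1,-2)
4. t=5/2 → B at (7/2,0); v=(-1,2)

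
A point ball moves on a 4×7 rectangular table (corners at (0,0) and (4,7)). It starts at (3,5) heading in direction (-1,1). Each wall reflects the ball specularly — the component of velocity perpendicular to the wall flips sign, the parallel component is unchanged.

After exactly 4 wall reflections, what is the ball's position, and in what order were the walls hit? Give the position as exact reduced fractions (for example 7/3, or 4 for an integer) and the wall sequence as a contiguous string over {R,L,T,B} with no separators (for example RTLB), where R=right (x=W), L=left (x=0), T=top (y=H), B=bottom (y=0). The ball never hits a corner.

1. t=2 → T at (1,7); v=(-1,-1)
2. t=1 → L at (0,6); v=(1,-1)
3. t=4 → R at (4,2); v=(-1,-1)
4. t=2 → B at (2,0); v=(-1,1)

Final position: (2,0)
Wall sequence: TLRB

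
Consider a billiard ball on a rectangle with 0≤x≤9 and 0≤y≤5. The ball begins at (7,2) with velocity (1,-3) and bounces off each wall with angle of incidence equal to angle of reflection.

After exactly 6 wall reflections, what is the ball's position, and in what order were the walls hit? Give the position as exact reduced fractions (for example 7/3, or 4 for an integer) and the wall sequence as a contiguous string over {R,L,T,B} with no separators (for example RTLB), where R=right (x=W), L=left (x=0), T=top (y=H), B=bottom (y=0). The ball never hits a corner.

Final position: (11/3,0)
Wall sequence: BRTBTB

1. t=2/3 → B at (23/3,0); v=(1,3)
2. t=4/3 → R at (9,4); v=(-1,3)
3. t=1/3 → T at (26/3,5); v=(-1,-3)
4. t=5/3 → B at (7,0); v=(-1,3)
5. t=5/3 → T at (16/3,5); v=(-1,-3)
6. t=5/3 → B at (11/3,0); v=(-1,3)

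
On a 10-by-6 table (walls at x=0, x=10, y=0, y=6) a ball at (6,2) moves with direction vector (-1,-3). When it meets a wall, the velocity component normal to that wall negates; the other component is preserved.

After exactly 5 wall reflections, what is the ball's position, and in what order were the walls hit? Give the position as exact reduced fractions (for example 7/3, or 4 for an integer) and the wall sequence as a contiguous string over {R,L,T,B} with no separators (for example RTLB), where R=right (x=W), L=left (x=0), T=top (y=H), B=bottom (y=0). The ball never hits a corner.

Final position: (2/3,6)
Wall sequence: BTBLT

1. t=2/3 → B at (16/3,0); v=(-1,3)
2. t=2 → T at (10/3,6); v=(-1,-3)
3. t=2 → B at (4/3,0); v=(-1,3)
4. t=4/3 → L at (0,4); v=(1,3)
5. t=2/3 → T at (2/3,6); v=(1,-3)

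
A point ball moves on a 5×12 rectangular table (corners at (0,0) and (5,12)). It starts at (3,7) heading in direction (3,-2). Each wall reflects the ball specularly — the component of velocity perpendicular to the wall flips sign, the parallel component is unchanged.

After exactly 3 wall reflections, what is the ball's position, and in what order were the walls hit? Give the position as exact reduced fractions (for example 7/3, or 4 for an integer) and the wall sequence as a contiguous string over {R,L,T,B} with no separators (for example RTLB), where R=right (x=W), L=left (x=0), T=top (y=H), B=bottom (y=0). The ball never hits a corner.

Final position: (7/2,0)
Wall sequence: RLB

1. t=2/3 → R at (5,17/3); v=(-3,-2)
2. t=5/3 → L at (0,7/3); v=(3,-2)
3. t=7/6 → B at (7/2,0); v=(3,2)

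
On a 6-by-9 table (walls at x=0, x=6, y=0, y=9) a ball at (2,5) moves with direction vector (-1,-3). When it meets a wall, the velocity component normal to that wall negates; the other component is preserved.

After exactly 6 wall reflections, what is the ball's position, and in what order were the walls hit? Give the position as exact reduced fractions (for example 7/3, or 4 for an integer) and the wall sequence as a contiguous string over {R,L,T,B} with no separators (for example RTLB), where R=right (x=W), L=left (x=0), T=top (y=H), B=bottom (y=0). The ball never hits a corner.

Final position: (10/3,9)
Wall sequence: BLTBRT

1. t=5/3 → B at (1/3,0); v=(-1,3)
2. t=1/3 → L at (0,1); v=(1,3)
3. t=8/3 → T at (8/3,9); v=(1,-3)
4. t=3 → B at (17/3,0); v=(1,3)
5. t=1/3 → R at (6,1); v=(-1,3)
6. t=8/3 → T at (10/3,9); v=(-1,-3)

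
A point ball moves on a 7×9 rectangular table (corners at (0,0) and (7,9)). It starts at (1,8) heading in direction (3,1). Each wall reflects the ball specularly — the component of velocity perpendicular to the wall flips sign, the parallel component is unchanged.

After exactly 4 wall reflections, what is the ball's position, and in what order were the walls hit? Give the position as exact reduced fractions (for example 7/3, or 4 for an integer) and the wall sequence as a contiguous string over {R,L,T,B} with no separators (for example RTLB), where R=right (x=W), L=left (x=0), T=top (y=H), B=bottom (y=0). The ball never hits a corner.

Final position: (7,10/3)
Wall sequence: TRLR

1. t=1 → T at (4,9); v=(3,-1)
2. t=1 → R at (7,8); v=(-3,-1)
3. t=7/3 → L at (0,17/3); v=(3,-1)
4. t=7/3 → R at (7,10/3); v=(-3,-1)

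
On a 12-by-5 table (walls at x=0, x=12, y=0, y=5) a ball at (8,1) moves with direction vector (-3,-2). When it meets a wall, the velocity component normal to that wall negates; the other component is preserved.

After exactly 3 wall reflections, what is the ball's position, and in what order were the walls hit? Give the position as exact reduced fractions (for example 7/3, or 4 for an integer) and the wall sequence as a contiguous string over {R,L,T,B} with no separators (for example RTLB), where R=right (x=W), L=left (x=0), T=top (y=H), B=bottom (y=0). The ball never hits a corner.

1. t=1/2 → B at (13/2,0); v=(-3,2)
2. t=13/6 → L at (0,13/3); v=(3,2)
3. t=1/3 → T at (1,5); v=(3,-2)

Final position: (1,5)
Wall sequence: BLT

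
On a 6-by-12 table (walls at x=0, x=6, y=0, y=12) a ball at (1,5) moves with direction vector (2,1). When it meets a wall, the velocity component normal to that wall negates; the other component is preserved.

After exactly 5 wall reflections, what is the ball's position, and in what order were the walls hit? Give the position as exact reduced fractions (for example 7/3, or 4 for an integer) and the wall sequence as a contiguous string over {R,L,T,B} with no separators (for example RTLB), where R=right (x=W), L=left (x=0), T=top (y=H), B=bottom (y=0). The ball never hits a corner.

Final position: (0,15/2)
Wall sequence: RLTRL

1. t=5/2 → R at (6,15/2); v=(-2,1)
2. t=3 → L at (0,21/2); v=(2,1)
3. t=3/2 → T at (3,12); v=(2,-1)
4. t=3/2 → R at (6,21/2); v=(-2,-1)
5. t=3 → L at (0,15/2); v=(2,-1)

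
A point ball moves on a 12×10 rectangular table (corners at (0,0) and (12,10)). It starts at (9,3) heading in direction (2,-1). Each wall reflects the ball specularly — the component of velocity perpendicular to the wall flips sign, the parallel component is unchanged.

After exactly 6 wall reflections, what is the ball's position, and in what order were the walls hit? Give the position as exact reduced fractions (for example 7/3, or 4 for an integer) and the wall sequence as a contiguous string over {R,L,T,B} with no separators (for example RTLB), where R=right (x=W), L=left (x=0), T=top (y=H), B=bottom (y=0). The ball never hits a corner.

1. t=3/2 → R at (12,3/2); v=(-2,-1)
2. t=3/2 → B at (9,0); v=(-2,1)
3. t=9/2 → L at (0,9/2); v=(2,1)
4. t=11/2 → T at (11,10); v=(2,-1)
5. t=1/2 → R at (12,19/2); v=(-2,-1)
6. t=6 → L at (0,7/2); v=(2,-1)

Final position: (0,7/2)
Wall sequence: RBLTRL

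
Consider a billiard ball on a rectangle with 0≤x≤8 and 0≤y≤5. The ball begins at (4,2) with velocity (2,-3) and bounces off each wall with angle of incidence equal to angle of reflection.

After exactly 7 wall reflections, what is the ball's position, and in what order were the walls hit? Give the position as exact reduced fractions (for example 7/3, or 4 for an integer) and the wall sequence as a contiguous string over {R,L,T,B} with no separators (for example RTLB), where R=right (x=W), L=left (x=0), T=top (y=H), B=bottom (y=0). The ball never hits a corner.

1. t=2/3 → B at (16/3,0); v=(2,3)
2. t=4/3 → R at (8,4); v=(-2,3)
3. t=1/3 → T at (22/3,5); v=(-2,-3)
4. t=5/3 → B at (4,0); v=(-2,3)
5. t=5/3 → T at (2/3,5); v=(-2,-3)
6. t=1/3 → L at (0,4); v=(2,-3)
7. t=4/3 → B at (8/3,0); v=(2,3)

Final position: (8/3,0)
Wall sequence: BRTBTLB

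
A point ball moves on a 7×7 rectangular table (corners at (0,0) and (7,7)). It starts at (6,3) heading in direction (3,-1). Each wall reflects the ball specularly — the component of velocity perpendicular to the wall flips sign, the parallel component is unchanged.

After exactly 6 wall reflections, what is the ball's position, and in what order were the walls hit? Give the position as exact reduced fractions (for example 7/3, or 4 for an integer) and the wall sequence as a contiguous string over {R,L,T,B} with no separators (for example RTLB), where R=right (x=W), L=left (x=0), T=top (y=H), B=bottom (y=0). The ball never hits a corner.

1. t=1/3 → R at (7,8/3); v=(-3,-1)
2. t=7/3 → L at (0,1/3); v=(3,-1)
3. t=1/3 → B at (1,0); v=(3,1)
4. t=2 → R at (7,2); v=(-3,1)
5. t=7/3 → L at (0,13/3); v=(3,1)
6. t=7/3 → R at (7,20/3); v=(-3,1)

Final position: (7,20/3)
Wall sequence: RLBRLR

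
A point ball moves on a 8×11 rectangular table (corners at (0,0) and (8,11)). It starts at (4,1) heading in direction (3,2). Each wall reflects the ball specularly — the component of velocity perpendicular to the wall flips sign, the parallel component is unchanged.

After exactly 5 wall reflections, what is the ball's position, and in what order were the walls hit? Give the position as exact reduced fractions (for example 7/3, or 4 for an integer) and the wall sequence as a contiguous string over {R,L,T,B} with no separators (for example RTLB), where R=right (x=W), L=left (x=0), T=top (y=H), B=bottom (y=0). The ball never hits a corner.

1. t=4/3 → R at (8,11/3); v=(-3,2)
2. t=8/3 → L at (0,9); v=(3,2)
3. t=1 → T at (3,11); v=(3,-2)
4. t=5/3 → R at (8,23/3); v=(-3,-2)
5. t=8/3 → L at (0,7/3); v=(3,-2)

Final position: (0,7/3)
Wall sequence: RLTRL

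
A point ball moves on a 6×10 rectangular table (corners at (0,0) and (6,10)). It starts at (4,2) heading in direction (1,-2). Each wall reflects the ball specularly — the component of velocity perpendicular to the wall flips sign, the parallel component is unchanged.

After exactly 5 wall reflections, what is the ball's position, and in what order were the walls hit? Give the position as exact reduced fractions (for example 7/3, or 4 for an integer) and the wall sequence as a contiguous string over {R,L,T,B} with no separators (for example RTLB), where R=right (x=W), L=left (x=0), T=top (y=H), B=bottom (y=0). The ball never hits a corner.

Final position: (3,0)
Wall sequence: BRTLB

1. t=1 → B at (5,0); v=(1,2)
2. t=1 → R at (6,2); v=(-1,2)
3. t=4 → T at (2,10); v=(-1,-2)
4. t=2 → L at (0,6); v=(1,-2)
5. t=3 → B at (3,0); v=(1,2)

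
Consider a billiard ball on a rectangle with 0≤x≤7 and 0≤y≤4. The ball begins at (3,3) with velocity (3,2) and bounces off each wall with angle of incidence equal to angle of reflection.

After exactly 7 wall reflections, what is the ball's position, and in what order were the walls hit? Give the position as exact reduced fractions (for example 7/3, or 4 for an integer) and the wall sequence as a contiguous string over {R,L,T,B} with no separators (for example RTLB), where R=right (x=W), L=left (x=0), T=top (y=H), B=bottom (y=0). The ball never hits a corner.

1. t=1/2 → T at (9/2,4); v=(3,-2)
2. t=5/6 → R at (7,7/3); v=(-3,-2)
3. t=7/6 → B at (7/2,0); v=(-3,2)
4. t=7/6 → L at (0,7/3); v=(3,2)
5. t=5/6 → T at (5/2,4); v=(3,-2)
6. t=3/2 → R at (7,1); v=(-3,-2)
7. t=1/2 → B at (11/2,0); v=(-3,2)

Final position: (11/2,0)
Wall sequence: TRBLTRB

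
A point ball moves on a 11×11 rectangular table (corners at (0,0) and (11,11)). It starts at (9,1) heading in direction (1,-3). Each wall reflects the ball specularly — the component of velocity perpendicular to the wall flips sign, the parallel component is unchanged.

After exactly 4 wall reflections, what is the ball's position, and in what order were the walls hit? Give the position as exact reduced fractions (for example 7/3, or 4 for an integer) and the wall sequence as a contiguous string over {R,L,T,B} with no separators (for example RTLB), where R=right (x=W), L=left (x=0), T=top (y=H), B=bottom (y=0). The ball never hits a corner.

Final position: (16/3,0)
Wall sequence: BRTB

1. t=1/3 → B at (28/3,0); v=(1,3)
2. t=5/3 → R at (11,5); v=(-1,3)
3. t=2 → T at (9,11); v=(-1,-3)
4. t=11/3 → B at (16/3,0); v=(-1,3)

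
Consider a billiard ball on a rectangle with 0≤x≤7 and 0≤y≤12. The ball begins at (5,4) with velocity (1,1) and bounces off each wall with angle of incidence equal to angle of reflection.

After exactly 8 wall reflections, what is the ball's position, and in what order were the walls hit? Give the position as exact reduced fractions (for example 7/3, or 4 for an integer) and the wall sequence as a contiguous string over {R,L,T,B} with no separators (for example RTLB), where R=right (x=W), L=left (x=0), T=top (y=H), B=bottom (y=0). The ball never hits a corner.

Final position: (5,12)
Wall sequence: RTLRBLRT

1. t=2 → R at (7,6); v=(-1,1)
2. t=6 → T at (1,12); v=(-1,-1)
3. t=1 → L at (0,11); v=(1,-1)
4. t=7 → R at (7,4); v=(-1,-1)
5. t=4 → B at (3,0); v=(-1,1)
6. t=3 → L at (0,3); v=(1,1)
7. t=7 → R at (7,10); v=(-1,1)
8. t=2 → T at (5,12); v=(-1,-1)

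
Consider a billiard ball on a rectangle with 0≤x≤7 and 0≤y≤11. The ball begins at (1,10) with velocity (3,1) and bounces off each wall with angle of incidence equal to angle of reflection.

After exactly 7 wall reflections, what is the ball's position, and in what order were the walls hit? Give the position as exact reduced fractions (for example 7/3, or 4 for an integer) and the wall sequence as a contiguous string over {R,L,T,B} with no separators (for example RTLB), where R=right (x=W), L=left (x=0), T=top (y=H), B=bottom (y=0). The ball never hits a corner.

1. t=1 → T at (4,11); v=(3,-1)
2. t=1 → R at (7,10); v=(-3,-1)
3. t=7/3 → L at (0,23/3); v=(3,-1)
4. t=7/3 → R at (7,16/3); v=(-3,-1)
5. t=7/3 → L at (0,3); v=(3,-1)
6. t=7/3 → R at (7,2/3); v=(-3,-1)
7. t=2/3 → B at (5,0); v=(-3,1)

Final position: (5,0)
Wall sequence: TRLRLRB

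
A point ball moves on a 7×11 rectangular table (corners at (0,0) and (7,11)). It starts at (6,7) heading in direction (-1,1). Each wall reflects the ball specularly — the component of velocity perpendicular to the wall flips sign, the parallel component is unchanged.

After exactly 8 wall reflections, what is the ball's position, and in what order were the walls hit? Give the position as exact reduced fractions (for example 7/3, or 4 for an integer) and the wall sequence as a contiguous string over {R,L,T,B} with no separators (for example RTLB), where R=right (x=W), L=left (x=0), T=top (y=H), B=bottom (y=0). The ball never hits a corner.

Final position: (0,3)
Wall sequence: TLRBLTRL

1. t=4 → T at (2,11); v=(-1,-1)
2. t=2 → L at (0,9); v=(1,-1)
3. t=7 → R at (7,2); v=(-1,-1)
4. t=2 → B at (5,0); v=(-1,1)
5. t=5 → L at (0,5); v=(1,1)
6. t=6 → T at (6,11); v=(1,-1)
7. t=1 → R at (7,10); v=(-1,-1)
8. t=7 → L at (0,3); v=(1,-1)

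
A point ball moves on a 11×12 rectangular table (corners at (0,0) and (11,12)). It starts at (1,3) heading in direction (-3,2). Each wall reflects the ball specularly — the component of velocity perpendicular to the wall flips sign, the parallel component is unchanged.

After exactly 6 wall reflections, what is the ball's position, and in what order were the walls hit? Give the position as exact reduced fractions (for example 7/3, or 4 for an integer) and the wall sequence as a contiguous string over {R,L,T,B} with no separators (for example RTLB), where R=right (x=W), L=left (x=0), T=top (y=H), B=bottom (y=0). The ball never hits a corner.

Final position: (11,5/3)
Wall sequence: LRTLBR

1. t=1/3 → L at (0,11/3); v=(3,2)
2. t=11/3 → R at (11,11); v=(-3,2)
3. t=1/2 → T at (19/2,12); v=(-3,-2)
4. t=19/6 → L at (0,17/3); v=(3,-2)
5. t=17/6 → B at (17/2,0); v=(3,2)
6. t=5/6 → R at (11,5/3); v=(-3,2)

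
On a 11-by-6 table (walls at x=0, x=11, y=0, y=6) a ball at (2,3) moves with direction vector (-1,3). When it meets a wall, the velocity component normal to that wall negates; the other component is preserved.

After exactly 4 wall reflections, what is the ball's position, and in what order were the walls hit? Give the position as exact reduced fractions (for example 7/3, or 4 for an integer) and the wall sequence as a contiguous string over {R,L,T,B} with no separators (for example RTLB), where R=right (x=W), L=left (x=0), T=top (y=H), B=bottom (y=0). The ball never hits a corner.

1. t=1 → T at (1,6); v=(-1,-3)
2. t=1 → L at (0,3); v=(1,-3)
3. t=1 → B at (1,0); v=(1,3)
4. t=2 → T at (3,6); v=(1,-3)

Final position: (3,6)
Wall sequence: TLBT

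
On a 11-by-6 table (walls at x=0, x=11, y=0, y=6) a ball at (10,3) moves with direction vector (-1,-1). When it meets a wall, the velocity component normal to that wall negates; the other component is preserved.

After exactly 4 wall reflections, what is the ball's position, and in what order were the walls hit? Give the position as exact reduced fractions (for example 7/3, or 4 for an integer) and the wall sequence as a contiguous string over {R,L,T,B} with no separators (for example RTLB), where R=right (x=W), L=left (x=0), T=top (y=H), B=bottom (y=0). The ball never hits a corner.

1. t=3 → B at (7,0); v=(-1,1)
2. t=6 → T at (1,6); v=(-1,-1)
3. t=1 → L at (0,5); v=(1,-1)
4. t=5 → B at (5,0); v=(1,1)

Final position: (5,0)
Wall sequence: BTLB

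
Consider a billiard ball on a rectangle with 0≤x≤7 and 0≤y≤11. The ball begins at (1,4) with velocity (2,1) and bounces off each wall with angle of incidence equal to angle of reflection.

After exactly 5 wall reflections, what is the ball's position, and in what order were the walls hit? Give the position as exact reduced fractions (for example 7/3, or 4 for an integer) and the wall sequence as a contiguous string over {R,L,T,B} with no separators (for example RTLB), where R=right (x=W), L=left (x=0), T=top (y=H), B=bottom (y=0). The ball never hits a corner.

Final position: (0,9/2)
Wall sequence: RLTRL

1. t=3 → R at (7,7); v=(-2,1)
2. t=7/2 → L at (0,21/2); v=(2,1)
3. t=1/2 → T at (1,11); v=(2,-1)
4. t=3 → R at (7,8); v=(-2,-1)
5. t=7/2 → L at (0,9/2); v=(2,-1)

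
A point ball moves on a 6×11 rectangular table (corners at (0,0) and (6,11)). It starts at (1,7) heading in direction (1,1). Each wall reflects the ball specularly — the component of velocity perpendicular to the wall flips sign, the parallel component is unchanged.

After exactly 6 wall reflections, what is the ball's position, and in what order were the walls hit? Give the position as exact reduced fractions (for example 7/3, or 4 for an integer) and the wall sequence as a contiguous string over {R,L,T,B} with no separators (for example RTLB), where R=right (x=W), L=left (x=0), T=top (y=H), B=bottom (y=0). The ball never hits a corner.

1. t=4 → T at (5,11); v=(1,-1)
2. t=1 → R at (6,10); v=(-1,-1)
3. t=6 → L at (0,4); v=(1,-1)
4. t=4 → B at (4,0); v=(1,1)
5. t=2 → R at (6,2); v=(-1,1)
6. t=6 → L at (0,8); v=(1,1)

Final position: (0,8)
Wall sequence: TRLBRL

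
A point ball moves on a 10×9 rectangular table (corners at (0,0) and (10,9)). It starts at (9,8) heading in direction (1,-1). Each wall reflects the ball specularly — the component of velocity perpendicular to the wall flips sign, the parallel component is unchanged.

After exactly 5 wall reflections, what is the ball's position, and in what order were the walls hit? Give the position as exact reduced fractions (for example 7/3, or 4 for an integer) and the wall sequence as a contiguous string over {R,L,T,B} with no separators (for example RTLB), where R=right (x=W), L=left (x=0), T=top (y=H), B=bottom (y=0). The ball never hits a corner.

1. t=1 → R at (10,7); v=(-1,-1)
2. t=7 → B at (3,0); v=(-1,1)
3. t=3 → L at (0,3); v=(1,1)
4. t=6 → T at (6,9); v=(1,-1)
5. t=4 → R at (10,5); v=(-1,-1)

Final position: (10,5)
Wall sequence: RBLTR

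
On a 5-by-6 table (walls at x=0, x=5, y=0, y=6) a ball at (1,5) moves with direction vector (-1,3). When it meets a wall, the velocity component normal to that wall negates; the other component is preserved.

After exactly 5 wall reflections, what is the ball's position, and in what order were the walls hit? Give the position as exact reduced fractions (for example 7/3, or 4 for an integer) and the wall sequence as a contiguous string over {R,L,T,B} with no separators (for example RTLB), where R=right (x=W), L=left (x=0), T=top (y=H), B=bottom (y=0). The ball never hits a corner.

1. t=1/3 → T at (2/3,6); v=(-1,-3)
2. t=2/3 → L at (0,4); v=(1,-3)
3. t=4/3 → B at (4/3,0); v=(1,3)
4. t=2 → T at (10/3,6); v=(1,-3)
5. t=5/3 → R at (5,1); v=(-1,-3)

Final position: (5,1)
Wall sequence: TLBTR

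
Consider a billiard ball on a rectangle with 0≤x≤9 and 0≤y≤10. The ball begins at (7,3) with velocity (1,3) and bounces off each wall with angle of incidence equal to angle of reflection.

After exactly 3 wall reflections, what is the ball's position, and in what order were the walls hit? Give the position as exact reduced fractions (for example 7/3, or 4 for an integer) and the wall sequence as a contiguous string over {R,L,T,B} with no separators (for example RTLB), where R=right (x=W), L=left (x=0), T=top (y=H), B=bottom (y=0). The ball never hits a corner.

Final position: (16/3,0)
Wall sequence: RTB

1. t=2 → R at (9,9); v=(-1,3)
2. t=1/3 → T at (26/3,10); v=(-1,-3)
3. t=10/3 → B at (16/3,0); v=(-1,3)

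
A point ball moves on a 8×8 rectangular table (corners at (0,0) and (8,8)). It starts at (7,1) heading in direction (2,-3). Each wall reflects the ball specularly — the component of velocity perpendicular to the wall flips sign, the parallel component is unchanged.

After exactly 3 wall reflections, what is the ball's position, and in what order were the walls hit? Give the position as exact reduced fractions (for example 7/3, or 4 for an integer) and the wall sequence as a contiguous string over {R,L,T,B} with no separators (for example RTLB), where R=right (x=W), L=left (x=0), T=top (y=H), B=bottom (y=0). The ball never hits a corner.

Final position: (3,8)
Wall sequence: BRT

1. t=1/3 → B at (23/3,0); v=(2,3)
2. t=1/6 → R at (8,1/2); v=(-2,3)
3. t=5/2 → T at (3,8); v=(-2,-3)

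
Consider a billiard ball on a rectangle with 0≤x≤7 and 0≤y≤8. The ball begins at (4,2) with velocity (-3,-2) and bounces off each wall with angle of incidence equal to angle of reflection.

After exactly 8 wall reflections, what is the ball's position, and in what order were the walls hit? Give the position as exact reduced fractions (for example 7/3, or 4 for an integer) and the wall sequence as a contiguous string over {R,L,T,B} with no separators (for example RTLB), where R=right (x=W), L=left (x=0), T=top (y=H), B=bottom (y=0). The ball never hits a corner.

Final position: (0,10/3)
Wall sequence: BLRTLRBL

1. t=1 → B at (1,0); v=(-3,2)
2. t=1/3 → L at (0,2/3); v=(3,2)
3. t=7/3 → R at (7,16/3); v=(-3,2)
4. t=4/3 → T at (3,8); v=(-3,-2)
5. t=1 → L at (0,6); v=(3,-2)
6. t=7/3 → R at (7,4/3); v=(-3,-2)
7. t=2/3 → B at (5,0); v=(-3,2)
8. t=5/3 → L at (0,10/3); v=(3,2)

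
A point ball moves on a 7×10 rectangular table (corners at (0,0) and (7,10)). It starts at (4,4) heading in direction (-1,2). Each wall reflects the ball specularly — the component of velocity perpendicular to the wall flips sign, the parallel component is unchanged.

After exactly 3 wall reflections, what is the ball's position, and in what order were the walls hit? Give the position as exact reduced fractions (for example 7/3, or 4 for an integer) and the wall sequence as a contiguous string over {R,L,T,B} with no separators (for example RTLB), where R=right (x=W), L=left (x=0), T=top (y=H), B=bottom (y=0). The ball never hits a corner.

Final position: (4,0)
Wall sequence: TLB

1. t=3 → T at (1,10); v=(-1,-2)
2. t=1 → L at (0,8); v=(1,-2)
3. t=4 → B at (4,0); v=(1,2)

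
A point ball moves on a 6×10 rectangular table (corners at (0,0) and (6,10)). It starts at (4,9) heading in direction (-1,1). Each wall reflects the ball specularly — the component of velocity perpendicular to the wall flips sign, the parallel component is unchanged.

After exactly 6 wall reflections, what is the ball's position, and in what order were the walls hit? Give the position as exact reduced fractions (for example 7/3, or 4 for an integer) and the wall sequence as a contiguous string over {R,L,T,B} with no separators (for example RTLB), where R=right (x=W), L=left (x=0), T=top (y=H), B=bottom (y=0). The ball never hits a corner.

Final position: (5,10)
Wall sequence: TLRBLT

1. t=1 → T at (3,10); v=(-1,-1)
2. t=3 → L at (0,7); v=(1,-1)
3. t=6 → R at (6,1); v=(-1,-1)
4. t=1 → B at (5,0); v=(-1,1)
5. t=5 → L at (0,5); v=(1,1)
6. t=5 → T at (5,10); v=(1,-1)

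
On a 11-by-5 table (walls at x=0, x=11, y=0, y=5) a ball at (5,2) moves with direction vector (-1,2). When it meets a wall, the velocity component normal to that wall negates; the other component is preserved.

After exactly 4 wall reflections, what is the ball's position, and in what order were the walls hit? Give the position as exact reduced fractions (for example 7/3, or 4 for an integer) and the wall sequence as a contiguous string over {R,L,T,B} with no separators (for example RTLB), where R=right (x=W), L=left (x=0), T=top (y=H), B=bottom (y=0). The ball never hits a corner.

Final position: (3/2,5)
Wall sequence: TBLT

1. t=3/2 → T at (7/2,5); v=(-1,-2)
2. t=5/2 → B at (1,0); v=(-1,2)
3. t=1 → L at (0,2); v=(1,2)
4. t=3/2 → T at (3/2,5); v=(1,-2)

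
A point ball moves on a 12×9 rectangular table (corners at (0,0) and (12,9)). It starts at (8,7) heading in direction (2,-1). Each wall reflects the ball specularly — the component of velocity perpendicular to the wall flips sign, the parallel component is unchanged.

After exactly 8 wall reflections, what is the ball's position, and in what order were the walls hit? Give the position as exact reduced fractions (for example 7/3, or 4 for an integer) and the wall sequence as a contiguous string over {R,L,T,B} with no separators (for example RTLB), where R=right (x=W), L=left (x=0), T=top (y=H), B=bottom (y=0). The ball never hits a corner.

Final position: (12,1)
Wall sequence: RBLRTLBR

1. t=2 → R at (12,5); v=(-2,-1)
2. t=5 → B at (2,0); v=(-2,1)
3. t=1 → L at (0,1); v=(2,1)
4. t=6 → R at (12,7); v=(-2,1)
5. t=2 → T at (8,9); v=(-2,-1)
6. t=4 → L at (0,5); v=(2,-1)
7. t=5 → B at (10,0); v=(2,1)
8. t=1 → R at (12,1); v=(-2,1)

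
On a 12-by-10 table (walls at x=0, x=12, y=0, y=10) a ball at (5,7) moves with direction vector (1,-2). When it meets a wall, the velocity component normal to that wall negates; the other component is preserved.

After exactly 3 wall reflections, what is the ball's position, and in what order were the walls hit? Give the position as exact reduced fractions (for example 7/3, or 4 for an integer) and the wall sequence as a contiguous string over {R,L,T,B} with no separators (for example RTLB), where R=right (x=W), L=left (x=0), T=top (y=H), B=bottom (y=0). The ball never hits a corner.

1. t=7/2 → B at (17/2,0); v=(1,2)
2. t=7/2 → R at (12,7); v=(-1,2)
3. t=3/2 → T at (21/2,10); v=(-1,-2)

Final position: (21/2,10)
Wall sequence: BRT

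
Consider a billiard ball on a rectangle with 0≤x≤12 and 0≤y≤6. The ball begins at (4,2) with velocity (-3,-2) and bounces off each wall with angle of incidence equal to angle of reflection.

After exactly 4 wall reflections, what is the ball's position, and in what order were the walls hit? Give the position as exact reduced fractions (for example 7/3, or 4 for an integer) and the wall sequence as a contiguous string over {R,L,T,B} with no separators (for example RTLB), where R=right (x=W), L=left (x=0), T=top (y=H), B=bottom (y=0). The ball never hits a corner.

1. t=1 → B at (1,0); v=(-3,2)
2. t=1/3 → L at (0,2/3); v=(3,2)
3. t=8/3 → T at (8,6); v=(3,-2)
4. t=4/3 → R at (12,10/3); v=(-3,-2)

Final position: (12,10/3)
Wall sequence: BLTR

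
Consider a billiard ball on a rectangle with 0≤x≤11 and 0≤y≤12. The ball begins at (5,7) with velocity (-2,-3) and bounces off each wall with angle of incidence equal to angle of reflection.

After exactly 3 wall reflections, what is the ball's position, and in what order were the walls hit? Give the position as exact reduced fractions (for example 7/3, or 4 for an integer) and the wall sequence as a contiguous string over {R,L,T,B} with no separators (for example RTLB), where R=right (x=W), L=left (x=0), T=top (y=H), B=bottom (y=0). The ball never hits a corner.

Final position: (23/3,12)
Wall sequence: BLT

1. t=7/3 → B at (1/3,0); v=(-2,3)
2. t=1/6 → L at (0,1/2); v=(2,3)
3. t=23/6 → T at (23/3,12); v=(2,-3)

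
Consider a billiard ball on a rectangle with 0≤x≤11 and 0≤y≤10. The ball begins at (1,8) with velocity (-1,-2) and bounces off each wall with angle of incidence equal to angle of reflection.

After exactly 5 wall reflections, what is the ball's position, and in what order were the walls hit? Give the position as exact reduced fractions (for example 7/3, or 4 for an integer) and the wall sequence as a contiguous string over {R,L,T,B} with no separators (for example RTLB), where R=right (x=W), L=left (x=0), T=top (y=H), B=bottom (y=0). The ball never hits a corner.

1. t=1 → L at (0,6); v=(1,-2)
2. t=3 → B at (3,0); v=(1,2)
3. t=5 → T at (8,10); v=(1,-2)
4. t=3 → R at (11,4); v=(-1,-2)
5. t=2 → B at (9,0); v=(-1,2)

Final position: (9,0)
Wall sequence: LBTRB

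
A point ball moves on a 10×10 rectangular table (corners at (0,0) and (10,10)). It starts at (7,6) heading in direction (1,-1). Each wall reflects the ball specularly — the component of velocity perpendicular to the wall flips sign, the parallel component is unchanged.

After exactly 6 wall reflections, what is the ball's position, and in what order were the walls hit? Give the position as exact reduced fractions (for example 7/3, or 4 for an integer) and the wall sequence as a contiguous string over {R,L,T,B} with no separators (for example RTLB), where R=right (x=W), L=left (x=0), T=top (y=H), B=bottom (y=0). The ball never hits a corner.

Final position: (7,0)
Wall sequence: RBLTRB

1. t=3 → R at (10,3); v=(-1,-1)
2. t=3 → B at (7,0); v=(-1,1)
3. t=7 → L at (0,7); v=(1,1)
4. t=3 → T at (3,10); v=(1,-1)
5. t=7 → R at (10,3); v=(-1,-1)
6. t=3 → B at (7,0); v=(-1,1)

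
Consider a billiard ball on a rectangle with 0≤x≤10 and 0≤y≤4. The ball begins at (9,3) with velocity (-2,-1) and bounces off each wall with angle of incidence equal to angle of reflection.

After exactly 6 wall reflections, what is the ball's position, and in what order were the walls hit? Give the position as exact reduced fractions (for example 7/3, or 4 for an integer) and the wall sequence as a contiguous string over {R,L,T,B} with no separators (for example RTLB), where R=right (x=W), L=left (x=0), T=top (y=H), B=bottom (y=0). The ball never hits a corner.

Final position: (0,7/2)
Wall sequence: BLTRBL

1. t=3 → B at (3,0); v=(-2,1)
2. t=3/2 → L at (0,3/2); v=(2,1)
3. t=5/2 → T at (5,4); v=(2,-1)
4. t=5/2 → R at (10,3/2); v=(-2,-1)
5. t=3/2 → B at (7,0); v=(-2,1)
6. t=7/2 → L at (0,7/2); v=(2,1)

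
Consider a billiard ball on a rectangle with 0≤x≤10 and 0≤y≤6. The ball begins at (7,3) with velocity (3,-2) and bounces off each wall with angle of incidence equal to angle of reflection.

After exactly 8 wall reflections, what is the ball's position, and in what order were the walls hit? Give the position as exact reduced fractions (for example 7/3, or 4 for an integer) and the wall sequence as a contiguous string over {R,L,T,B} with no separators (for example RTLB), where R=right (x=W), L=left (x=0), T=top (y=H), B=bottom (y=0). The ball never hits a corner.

1. t=1 → R at (10,1); v=(-3,-2)
2. t=1/2 → B at (17/2,0); v=(-3,2)
3. t=17/6 → L at (0,17/3); v=(3,2)
4. t=1/6 → T at (1/2,6); v=(3,-2)
5. t=3 → B at (19/2,0); v=(3,2)
6. t=1/6 → R at (10,1/3); v=(-3,2)
7. t=17/6 → T at (3/2,6); v=(-3,-2)
8. t=1/2 → L at (0,5); v=(3,-2)

Final position: (0,5)
Wall sequence: RBLTBRTL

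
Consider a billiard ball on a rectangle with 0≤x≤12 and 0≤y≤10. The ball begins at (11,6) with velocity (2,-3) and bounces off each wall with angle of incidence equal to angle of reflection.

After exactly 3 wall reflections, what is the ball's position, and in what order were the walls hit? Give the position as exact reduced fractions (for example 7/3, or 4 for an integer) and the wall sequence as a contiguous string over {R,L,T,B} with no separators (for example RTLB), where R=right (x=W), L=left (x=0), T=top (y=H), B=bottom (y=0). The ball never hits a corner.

Final position: (7/3,10)
Wall sequence: RBT

1. t=1/2 → R at (12,9/2); v=(-2,-3)
2. t=3/2 → B at (9,0); v=(-2,3)
3. t=10/3 → T at (7/3,10); v=(-2,-3)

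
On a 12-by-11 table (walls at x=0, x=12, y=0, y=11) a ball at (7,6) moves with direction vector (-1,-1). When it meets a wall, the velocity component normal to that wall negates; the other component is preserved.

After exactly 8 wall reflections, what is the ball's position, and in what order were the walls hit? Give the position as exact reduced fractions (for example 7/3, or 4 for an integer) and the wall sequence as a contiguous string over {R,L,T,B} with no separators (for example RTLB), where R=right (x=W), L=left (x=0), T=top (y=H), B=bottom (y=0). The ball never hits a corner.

1. t=6 → B at (1,0); v=(-1,1)
2. t=1 → L at (0,1); v=(1,1)
3. t=10 → T at (10,11); v=(1,-1)
4. t=2 → R at (12,9); v=(-1,-1)
5. t=9 → B at (3,0); v=(-1,1)
6. t=3 → L at (0,3); v=(1,1)
7. t=8 → T at (8,11); v=(1,-1)
8. t=4 → R at (12,7); v=(-1,-1)

Final position: (12,7)
Wall sequence: BLTRBLTR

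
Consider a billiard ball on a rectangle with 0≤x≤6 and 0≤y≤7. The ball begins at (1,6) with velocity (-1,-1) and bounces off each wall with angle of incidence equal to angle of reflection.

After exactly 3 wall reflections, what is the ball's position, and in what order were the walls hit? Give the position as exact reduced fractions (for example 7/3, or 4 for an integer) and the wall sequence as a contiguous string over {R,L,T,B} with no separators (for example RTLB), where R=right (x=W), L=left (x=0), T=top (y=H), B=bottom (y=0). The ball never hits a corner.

1. t=1 → L at (0,5); v=(1,-1)
2. t=5 → B at (5,0); v=(1,1)
3. t=1 → R at (6,1); v=(-1,1)

Final position: (6,1)
Wall sequence: LBR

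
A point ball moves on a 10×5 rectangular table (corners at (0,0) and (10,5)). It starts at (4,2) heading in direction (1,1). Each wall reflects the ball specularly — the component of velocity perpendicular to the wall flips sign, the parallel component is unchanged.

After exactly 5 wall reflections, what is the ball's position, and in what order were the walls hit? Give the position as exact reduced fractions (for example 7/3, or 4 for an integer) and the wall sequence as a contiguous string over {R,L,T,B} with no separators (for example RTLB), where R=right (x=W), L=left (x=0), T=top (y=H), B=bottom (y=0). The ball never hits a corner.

1. t=3 → T at (7,5); v=(1,-1)
2. t=3 → R at (10,2); v=(-1,-1)
3. t=2 → B at (8,0); v=(-1,1)
4. t=5 → T at (3,5); v=(-1,-1)
5. t=3 → L at (0,2); v=(1,-1)

Final position: (0,2)
Wall sequence: TRBTL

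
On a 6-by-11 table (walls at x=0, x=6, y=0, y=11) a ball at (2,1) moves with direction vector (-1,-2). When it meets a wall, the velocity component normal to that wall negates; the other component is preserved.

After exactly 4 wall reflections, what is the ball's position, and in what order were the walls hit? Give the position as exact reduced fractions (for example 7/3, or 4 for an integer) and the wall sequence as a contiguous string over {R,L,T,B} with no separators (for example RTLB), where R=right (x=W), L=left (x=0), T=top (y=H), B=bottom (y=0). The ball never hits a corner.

Final position: (6,7)
Wall sequence: BLTR

1. t=1/2 → B at (3/2,0); v=(-1,2)
2. t=3/2 → L at (0,3); v=(1,2)
3. t=4 → T at (4,11); v=(1,-2)
4. t=2 → R at (6,7); v=(-1,-2)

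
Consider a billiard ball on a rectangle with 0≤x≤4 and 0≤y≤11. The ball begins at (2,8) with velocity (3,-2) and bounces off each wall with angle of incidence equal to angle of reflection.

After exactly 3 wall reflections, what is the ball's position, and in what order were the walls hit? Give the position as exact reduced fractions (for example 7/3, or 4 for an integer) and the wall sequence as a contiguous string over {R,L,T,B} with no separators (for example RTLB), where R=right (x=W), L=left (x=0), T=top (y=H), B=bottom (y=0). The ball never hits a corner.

Final position: (4,4/3)
Wall sequence: RLR

1. t=2/3 → R at (4,20/3); v=(-3,-2)
2. t=4/3 → L at (0,4); v=(3,-2)
3. t=4/3 → R at (4,4/3); v=(-3,-2)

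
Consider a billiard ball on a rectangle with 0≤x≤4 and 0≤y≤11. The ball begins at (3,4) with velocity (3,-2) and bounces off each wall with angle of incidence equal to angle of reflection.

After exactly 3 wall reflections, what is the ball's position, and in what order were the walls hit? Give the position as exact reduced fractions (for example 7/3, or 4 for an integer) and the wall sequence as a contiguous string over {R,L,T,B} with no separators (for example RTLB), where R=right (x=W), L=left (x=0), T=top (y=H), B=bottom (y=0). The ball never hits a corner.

1. t=1/3 → R at (4,10/3); v=(-3,-2)
2. t=4/3 → L at (0,2/3); v=(3,-2)
3. t=1/3 → B at (1,0); v=(3,2)

Final position: (1,0)
Wall sequence: RLB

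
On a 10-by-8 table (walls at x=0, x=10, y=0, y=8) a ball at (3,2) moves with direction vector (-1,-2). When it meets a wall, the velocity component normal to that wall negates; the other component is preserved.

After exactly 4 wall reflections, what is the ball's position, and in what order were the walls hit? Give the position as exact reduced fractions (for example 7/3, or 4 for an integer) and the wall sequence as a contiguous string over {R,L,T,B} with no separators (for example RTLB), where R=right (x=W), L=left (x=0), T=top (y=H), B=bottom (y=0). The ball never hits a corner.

1. t=1 → B at (2,0); v=(-1,2)
2. t=2 → L at (0,4); v=(1,2)
3. t=2 → T at (2,8); v=(1,-2)
4. t=4 → B at (6,0); v=(1,2)

Final position: (6,0)
Wall sequence: BLTB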